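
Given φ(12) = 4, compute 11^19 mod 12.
By Euler: 11^{4} ≡ 1 (mod 12) since gcd(11, 12) = 1. 19 = 4×4 + 3. So 11^{19} ≡ 11^{3} ≡ 11 (mod 12)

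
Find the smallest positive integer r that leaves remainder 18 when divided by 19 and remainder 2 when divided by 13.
M = 19 × 13 = 247. M₁ = 13, y₁ ≡ 3 mod 19. M₂ = 19, y₂ ≡ 11 mod 13. r = 18×13×3 + 2×19×11 ≡ 132 mod 247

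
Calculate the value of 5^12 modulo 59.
By repeated squaring (mod 59): 5^{1}≡5, 5^{2}≡25, 5^{4}≡35, 5^{8}≡45. Then 5^{12} = 5^{8+4} ≡ 45 × 35 ≡ 41 (mod 59)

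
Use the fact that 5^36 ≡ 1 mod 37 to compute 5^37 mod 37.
By Fermat: 5^{36} ≡ 1 mod 37. So 5^{37} = 5^{36} · 5^{1} ≡ 5^{1} ≡ 5 mod 37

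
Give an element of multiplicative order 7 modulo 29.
7 has order 7 mod 29 since 7^{7} ≡ 1 (mod 29) and no smaller power works.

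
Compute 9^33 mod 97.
By repeated squaring mod 97: 9^{1}≡9, 9^{2}≡81, 9^{4}≡62, 9^{8}≡61, 9^{16}≡35, 9^{32}≡61. Then 9^{33} = 9^{32+1} ≡ 61 × 9 ≡ 64 mod 97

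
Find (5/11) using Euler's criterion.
(5/11) = 5^{5} mod 11 = 1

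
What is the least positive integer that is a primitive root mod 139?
g = 2. For each prime q|138: 2^{69}≡138, 2^{46}≡96, 2^{6}≡64, none ≡ 1, so ord_139(2) = 138 and 2 is a primitive root.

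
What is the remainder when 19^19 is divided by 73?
By repeated squaring (mod 73): 19^{1}≡19, 19^{2}≡69, 19^{4}≡16, 19^{8}≡37, 19^{16}≡55. Then 19^{19} = 19^{16+2+1} ≡ 55 × 69 × 19 ≡ 54 (mod 73)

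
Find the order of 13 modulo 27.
Powers of 13 mod 27: 13^1≡13, 13^2≡7, 13^3≡10, 13^4≡22, 13^5≡16, 13^6≡19, 13^7≡4, 13^8≡25, 13^9≡1. Order = 9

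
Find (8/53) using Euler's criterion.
(8/53) = 8^{26} mod 53 = -1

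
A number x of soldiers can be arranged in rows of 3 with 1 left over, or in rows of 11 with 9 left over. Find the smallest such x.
M = 3 × 11 = 33. M₁ = 11, y₁ ≡ 2 mod 3. M₂ = 3, y₂ ≡ 4 mod 11. x = 1×11×2 + 9×3×4 ≡ 31 mod 33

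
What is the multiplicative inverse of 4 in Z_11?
Since 11 is prime, by Fermat 4^(-1) ≡ 4^{9} ≡ 3 mod 11. Verify: 4 × 3 = 12 ≡ 1 mod 11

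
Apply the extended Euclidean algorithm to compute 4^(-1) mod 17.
Extended GCD: 4(-4) + 17(1) = 1. So 4^(-1) ≡ -4 ≡ 13 (mod 17). Verify: 4 × 13 = 52 ≡ 1 (mod 17)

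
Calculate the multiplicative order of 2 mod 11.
Powers of 2 mod 11: 2^1≡2, 2^2≡4, 2^3≡8, 2^4≡5, 2^5≡10, 2^6≡9, 2^7≡7, 2^8≡3, 2^9≡6, 2^10≡1. Order = 10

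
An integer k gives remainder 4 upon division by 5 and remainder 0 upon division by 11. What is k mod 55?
M = 5 × 11 = 55. M₁ = 11, y₁ ≡ 1 mod 5. M₂ = 5, y₂ ≡ 9 mod 11. k = 4×11×1 + 0×5×9 ≡ 44 mod 55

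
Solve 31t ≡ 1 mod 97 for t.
Since 97 is prime, by Fermat 31^(-1) ≡ 31^{95} ≡ 72 mod 97. Verify: 31 × 72 = 2232 ≡ 1 mod 97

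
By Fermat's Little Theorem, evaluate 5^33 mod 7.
By Fermat: 5^{6} ≡ 1 mod 7. 33 = 5×6 + 3. So 5^{33} ≡ 5^{3} ≡ 6 mod 7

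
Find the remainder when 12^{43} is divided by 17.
By Fermat: 12^{16} ≡ 1 mod 17. 43 = 2×16 + 11. So 12^{43} ≡ 12^{11} ≡ 6 mod 17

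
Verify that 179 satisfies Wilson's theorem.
(178)! mod 179 = 178. Since this equals -1 mod 179, Wilson confirms 179 is prime.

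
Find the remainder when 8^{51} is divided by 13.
By Fermat: 8^{12} ≡ 1 (mod 13). 51 = 4×12 + 3. So 8^{51} ≡ 8^{3} ≡ 5 (mod 13)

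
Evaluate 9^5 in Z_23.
By repeated squaring mod 23: 9^{1}≡9, 9^{2}≡12, 9^{4}≡6. Then 9^{5} = 9^{4+1} ≡ 6 × 9 ≡ 8 mod 23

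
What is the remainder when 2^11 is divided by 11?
Using Fermat: 2^{10} ≡ 1 mod 11. 11 ≡ 1 mod 10. So 2^{11} ≡ 2^{1} ≡ 2 mod 11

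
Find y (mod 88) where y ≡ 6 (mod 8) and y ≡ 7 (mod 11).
M = 8 × 11 = 88. M₁ = 11, y₁ ≡ 3 (mod 8). M₂ = 8, y₂ ≡ 7 (mod 11). y = 6×11×3 + 7×8×7 ≡ 62 (mod 88)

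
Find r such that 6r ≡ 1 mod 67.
Since 67 is prime, by Fermat 6^(-1) ≡ 6^{65} ≡ 56 mod 67. Verify: 6 × 56 = 336 ≡ 1 mod 67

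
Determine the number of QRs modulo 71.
Exactly half the non-zero residues mod a prime are QRs: (71-1)/2 = 35.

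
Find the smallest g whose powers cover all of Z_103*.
g = 5. Powers: [5, 25, 22, 7, 35, 72, 51, 49, ...] generates all 102 non-zero residues.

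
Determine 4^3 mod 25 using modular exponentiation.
4^{3} = 64 ≡ 14 mod 25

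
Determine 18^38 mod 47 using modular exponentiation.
By repeated squaring mod 47: 18^{1}≡18, 18^{2}≡42, 18^{4}≡25, 18^{8}≡14, 18^{16}≡8, 18^{32}≡17. Then 18^{38} = 18^{32+4+2} ≡ 17 × 25 × 42 ≡ 37 mod 47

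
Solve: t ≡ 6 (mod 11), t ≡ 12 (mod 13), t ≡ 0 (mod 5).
M = 11 × 13 × 5 = 715. M₁ = 65, y₁ ≡ 10 (mod 11). M₂ = 55, y₂ ≡ 9 (mod 13). M₃ = 143, y₃ ≡ 2 (mod 5). t = 6×65×10 + 12×55×9 + 0×143×2 ≡ 545 (mod 715)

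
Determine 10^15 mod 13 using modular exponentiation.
Using Fermat: 10^{12} ≡ 1 (mod 13). 15 ≡ 3 (mod 12). So 10^{15} ≡ 10^{3} ≡ 12 (mod 13)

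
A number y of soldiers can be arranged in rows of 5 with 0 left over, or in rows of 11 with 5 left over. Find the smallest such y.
M = 5 × 11 = 55. M₁ = 11, y₁ ≡ 1 mod 5. M₂ = 5, y₂ ≡ 9 mod 11. y = 0×11×1 + 5×5×9 ≡ 5 mod 55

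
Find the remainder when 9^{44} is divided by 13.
By Fermat: 9^{12} ≡ 1 (mod 13). 44 = 3×12 + 8. So 9^{44} ≡ 9^{8} ≡ 3 (mod 13)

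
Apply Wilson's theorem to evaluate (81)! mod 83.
(82)! = (81)! × (82) ≡ -1 (mod 83). So (81)! ≡ -1 × (82)^(-1) ≡ (-1)×(-1) = 1 (mod 83)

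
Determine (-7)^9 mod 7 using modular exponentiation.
By repeated squaring (mod 7): (-7)^{1}≡0, (-7)^{2}≡0, (-7)^{4}≡0, (-7)^{8}≡0. Then (-7)^{9} = (-7)^{8+1} ≡ 0 × 0 ≡ 0 (mod 7)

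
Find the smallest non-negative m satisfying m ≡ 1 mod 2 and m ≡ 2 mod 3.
M = 2 × 3 = 6. M₁ = 3, y₁ ≡ 1 mod 2. M₂ = 2, y₂ ≡ 2 mod 3. m = 1×3×1 + 2×2×2 ≡ 5 mod 6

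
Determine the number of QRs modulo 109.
For prime 109, there are (p-1)/2 = (109-1)/2 = 54 quadratic residues (excluding 0).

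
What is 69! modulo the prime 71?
(70)! = (69)! × (70) ≡ -1 (mod 71). So (69)! ≡ -1 × (70)^(-1) ≡ (-1)×(-1) = 1 (mod 71)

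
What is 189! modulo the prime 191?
(190)! = (189)! × (190) ≡ -1 (mod 191). So (189)! ≡ -1 × (190)^(-1) ≡ (-1)×(-1) = 1 (mod 191)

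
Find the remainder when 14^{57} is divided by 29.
By Fermat: 14^{28} ≡ 1 (mod 29). 57 = 2×28 + 1. So 14^{57} ≡ 14^{1} ≡ 14 (mod 29)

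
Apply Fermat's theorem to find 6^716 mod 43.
By Fermat: 6^{42} ≡ 1 mod 43. 716 ≡ 2 mod 42. So 6^{716} ≡ 6^{2} ≡ 36 mod 43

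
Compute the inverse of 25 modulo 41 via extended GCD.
Extended GCD: 25(-18) + 41(11) = 1. So 25^(-1) ≡ -18 ≡ 23 (mod 41). Verify: 25 × 23 = 575 ≡ 1 (mod 41)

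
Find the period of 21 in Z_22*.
Powers of 21 mod 22: 21^1≡21, 21^2≡1. Order = 2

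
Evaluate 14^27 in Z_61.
By repeated squaring (mod 61): 14^{1}≡14, 14^{2}≡13, 14^{4}≡47, 14^{8}≡13, 14^{16}≡47. Then 14^{27} = 14^{16+8+2+1} ≡ 47 × 13 × 13 × 14 ≡ 60 (mod 61)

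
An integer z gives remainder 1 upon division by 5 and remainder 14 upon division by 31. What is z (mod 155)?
M = 5 × 31 = 155. M₁ = 31, y₁ ≡ 1 (mod 5). M₂ = 5, y₂ ≡ 25 (mod 31). z = 1×31×1 + 14×5×25 ≡ 76 (mod 155)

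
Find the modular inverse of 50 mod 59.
Since 59 is prime, by Fermat 50^(-1) ≡ 50^{57} ≡ 13 (mod 59). Verify: 50 × 13 = 650 ≡ 1 (mod 59)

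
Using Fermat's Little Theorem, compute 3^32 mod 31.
By Fermat: 3^{30} ≡ 1 (mod 31). So 3^{32} = 3^{30} · 3^{2} ≡ 3^{2} ≡ 9 (mod 31)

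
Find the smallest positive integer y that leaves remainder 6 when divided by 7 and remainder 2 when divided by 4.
M = 7 × 4 = 28. M₁ = 4, y₁ ≡ 2 mod 7. M₂ = 7, y₂ ≡ 3 mod 4. y = 6×4×2 + 2×7×3 ≡ 6 mod 28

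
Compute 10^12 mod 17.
By repeated squaring mod 17: 10^{1}≡10, 10^{2}≡15, 10^{4}≡4, 10^{8}≡16. Then 10^{12} = 10^{8+4} ≡ 16 × 4 ≡ 13 mod 17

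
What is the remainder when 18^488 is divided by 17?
Using Fermat: 18^{16} ≡ 1 mod 17. 488 ≡ 8 mod 16. So 18^{488} ≡ 18^{8} ≡ 1 mod 17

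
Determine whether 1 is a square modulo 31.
By Euler's criterion: 1^{15} ≡ 1 (mod 31). Since this equals 1, 1 is a QR.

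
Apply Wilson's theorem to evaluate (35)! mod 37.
(36)! = (35)! × (36) ≡ -1 (mod 37). So (35)! ≡ -1 × (36)^(-1) ≡ (-1)×(-1) = 1 (mod 37)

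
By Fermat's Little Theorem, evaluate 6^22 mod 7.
By Fermat: 6^{6} ≡ 1 mod 7. 22 = 3×6 + 4. So 6^{22} ≡ 6^{4} ≡ 1 mod 7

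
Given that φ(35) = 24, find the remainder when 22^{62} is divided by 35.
By Euler: 22^{24} ≡ 1 mod 35 since gcd(22, 35) = 1. 62 = 2×24 + 14. So 22^{62} ≡ 22^{14} ≡ 29 mod 35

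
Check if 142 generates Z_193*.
ord_193(142) divides 192. For each prime q|192: 142^{96}≡192, 142^{64}≡84, none ≡ 1. So 142 has order 192 and is a primitive root mod 193.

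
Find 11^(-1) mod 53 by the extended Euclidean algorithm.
Extended GCD: 11(-24) + 53(5) = 1. So 11^(-1) ≡ -24 ≡ 29 mod 53. Verify: 11 × 29 = 319 ≡ 1 mod 53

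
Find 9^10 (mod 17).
By repeated squaring (mod 17): 9^{1}≡9, 9^{2}≡13, 9^{4}≡16, 9^{8}≡1. Then 9^{10} = 9^{8+2} ≡ 1 × 13 ≡ 13 (mod 17)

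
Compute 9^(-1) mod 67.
Since 67 is prime, by Fermat 9^(-1) ≡ 9^{65} ≡ 15 mod 67. Verify: 9 × 15 = 135 ≡ 1 mod 67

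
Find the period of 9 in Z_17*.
Powers of 9 mod 17: 9^1≡9, 9^2≡13, 9^3≡15, 9^4≡16, 9^5≡8, 9^6≡4, 9^7≡2, 9^8≡1. So the order of 9 is 8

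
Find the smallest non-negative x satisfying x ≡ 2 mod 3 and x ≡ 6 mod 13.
M = 3 × 13 = 39. M₁ = 13, y₁ ≡ 1 mod 3. M₂ = 3, y₂ ≡ 9 mod 13. x = 2×13×1 + 6×3×9 ≡ 32 mod 39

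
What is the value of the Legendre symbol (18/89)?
(18/89) = 18^{44} mod 89 = 1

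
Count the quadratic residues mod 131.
For prime 131, there are (p-1)/2 = (131-1)/2 = 65 quadratic residues (excluding 0).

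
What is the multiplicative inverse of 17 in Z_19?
Since 19 is prime, by Fermat 17^(-1) ≡ 17^{17} ≡ 9 (mod 19). Verify: 17 × 9 = 153 ≡ 1 (mod 19)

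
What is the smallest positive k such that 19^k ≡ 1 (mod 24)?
Powers of 19 mod 24: 19^1≡19, 19^2≡1. So the order of 19 is 2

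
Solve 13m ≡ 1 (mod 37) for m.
Since 37 is prime, by Fermat 13^(-1) ≡ 13^{35} ≡ 20 (mod 37). Verify: 13 × 20 = 260 ≡ 1 (mod 37)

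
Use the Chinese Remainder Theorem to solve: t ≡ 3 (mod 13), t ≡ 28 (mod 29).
M = 13 × 29 = 377. M₁ = 29, y₁ ≡ 9 (mod 13). M₂ = 13, y₂ ≡ 9 (mod 29). t = 3×29×9 + 28×13×9 ≡ 289 (mod 377)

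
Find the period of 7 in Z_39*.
Powers of 7 mod 39: 7^1≡7, 7^2≡10, 7^3≡31, 7^4≡22, 7^5≡37, 7^6≡25, 7^7≡19, 7^8≡16, 7^9≡34, 7^10≡4, 7^11≡28, 7^12≡1. Order = 12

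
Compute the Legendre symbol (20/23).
(20/23) = 20^{11} mod 23 = -1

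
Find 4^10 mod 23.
By repeated squaring mod 23: 4^{1}≡4, 4^{2}≡16, 4^{4}≡3, 4^{8}≡9. Then 4^{10} = 4^{8+2} ≡ 9 × 16 ≡ 6 mod 23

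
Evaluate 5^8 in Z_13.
By repeated squaring mod 13: 5^{1}≡5, 5^{2}≡12, 5^{4}≡1, 5^{8}≡1. So 5^{8} ≡ 1 mod 13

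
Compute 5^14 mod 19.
By repeated squaring mod 19: 5^{1}≡5, 5^{2}≡6, 5^{4}≡17, 5^{8}≡4. Then 5^{14} = 5^{8+4+2} ≡ 4 × 17 × 6 ≡ 9 mod 19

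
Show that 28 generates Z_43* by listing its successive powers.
28^1, 28^2, ..., 28^{42} mod 43: [28, 10, 22, 14, 5, 11, 7, 24, 27, 25, 12, 35, 34, 6, 39, 17, 3, 41, 30, 23, 42, 15, 33, 21, 29, 38, 32, 36, 19, 16, 18, 31, 8, 9, 37, 4, 26, 40, 2, 13, 20, 1]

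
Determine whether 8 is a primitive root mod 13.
8^{4} ≡ 1 (mod 13) and 4 < 12, so ord_13(8) = 4 ≠ 12 and 8 is not a primitive root.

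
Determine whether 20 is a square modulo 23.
By Euler's criterion: 20^{11} ≡ 22 mod 23. Since this equals -1 (≡ 22), 20 is not a QR.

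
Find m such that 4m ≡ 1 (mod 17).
Since 17 is prime, by Fermat 4^(-1) ≡ 4^{15} ≡ 13 (mod 17). Verify: 4 × 13 = 52 ≡ 1 (mod 17)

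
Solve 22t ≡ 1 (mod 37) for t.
Since 37 is prime, by Fermat 22^(-1) ≡ 22^{35} ≡ 32 (mod 37). Verify: 22 × 32 = 704 ≡ 1 (mod 37)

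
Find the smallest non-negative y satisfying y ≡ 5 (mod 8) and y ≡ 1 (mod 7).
M = 8 × 7 = 56. M₁ = 7, y₁ ≡ 7 (mod 8). M₂ = 8, y₂ ≡ 1 (mod 7). y = 5×7×7 + 1×8×1 ≡ 29 (mod 56)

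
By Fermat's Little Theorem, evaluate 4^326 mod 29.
By Fermat: 4^{28} ≡ 1 (mod 29). 326 ≡ 18 (mod 28). So 4^{326} ≡ 4^{18} ≡ 24 (mod 29)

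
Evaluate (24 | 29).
(24/29) = 24^{14} mod 29 = 1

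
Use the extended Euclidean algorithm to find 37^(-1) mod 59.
Extended GCD: 37(8) + 59(-5) = 1. So 37^(-1) ≡ 8 mod 59. Verify: 37 × 8 = 296 ≡ 1 mod 59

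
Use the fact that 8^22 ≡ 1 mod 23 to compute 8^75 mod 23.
By Fermat: 8^{22} ≡ 1 mod 23. 75 = 3×22 + 9. So 8^{75} ≡ 8^{9} ≡ 9 mod 23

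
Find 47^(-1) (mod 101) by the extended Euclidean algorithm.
Extended GCD: 47(43) + 101(-20) = 1. So 47^(-1) ≡ 43 (mod 101). Verify: 47 × 43 = 2021 ≡ 1 (mod 101)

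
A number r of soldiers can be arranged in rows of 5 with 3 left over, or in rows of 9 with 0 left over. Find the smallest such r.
M = 5 × 9 = 45. M₁ = 9, y₁ ≡ 4 mod 5. M₂ = 5, y₂ ≡ 2 mod 9. r = 3×9×4 + 0×5×2 ≡ 18 mod 45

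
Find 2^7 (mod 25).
By repeated squaring (mod 25): 2^{1}≡2, 2^{2}≡4, 2^{4}≡16. Then 2^{7} = 2^{4+2+1} ≡ 16 × 4 × 2 ≡ 3 (mod 25)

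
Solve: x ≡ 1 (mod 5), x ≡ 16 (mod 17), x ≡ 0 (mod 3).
M = 5 × 17 × 3 = 255. M₁ = 51, y₁ ≡ 1 (mod 5). M₂ = 15, y₂ ≡ 8 (mod 17). M₃ = 85, y₃ ≡ 1 (mod 3). x = 1×51×1 + 16×15×8 + 0×85×1 ≡ 186 (mod 255)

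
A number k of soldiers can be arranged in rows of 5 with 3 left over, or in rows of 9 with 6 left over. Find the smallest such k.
M = 5 × 9 = 45. M₁ = 9, y₁ ≡ 4 (mod 5). M₂ = 5, y₂ ≡ 2 (mod 9). k = 3×9×4 + 6×5×2 ≡ 33 (mod 45)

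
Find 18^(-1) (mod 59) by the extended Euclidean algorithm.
Extended GCD: 18(23) + 59(-7) = 1. So 18^(-1) ≡ 23 (mod 59). Verify: 18 × 23 = 414 ≡ 1 (mod 59)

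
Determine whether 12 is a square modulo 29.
By Euler's criterion: 12^{14} ≡ 28 mod 29. Since this equals -1 (≡ 28), 12 is not a QR.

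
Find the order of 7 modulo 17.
Powers of 7 mod 17: 7^1≡7, 7^2≡15, 7^3≡3, 7^4≡4, 7^5≡11, 7^6≡9, 7^7≡12, 7^8≡16, 7^9≡10, 7^10≡2, 7^11≡14, 7^12≡13, 7^13≡6, 7^14≡8, 7^15≡5, 7^16≡1. ord_17(7) = 16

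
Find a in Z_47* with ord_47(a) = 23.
2 has order 23 mod 47 since 2^{23} ≡ 1 mod 47 and no smaller power works.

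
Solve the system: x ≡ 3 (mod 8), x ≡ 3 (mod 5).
M = 8 × 5 = 40. M₁ = 5, y₁ ≡ 5 (mod 8). M₂ = 8, y₂ ≡ 2 (mod 5). x = 3×5×5 + 3×8×2 ≡ 3 (mod 40)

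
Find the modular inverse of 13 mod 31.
Since 31 is prime, by Fermat 13^(-1) ≡ 13^{29} ≡ 12 mod 31. Verify: 13 × 12 = 156 ≡ 1 mod 31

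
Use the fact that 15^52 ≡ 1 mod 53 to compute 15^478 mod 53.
By Fermat: 15^{52} ≡ 1 mod 53. 478 ≡ 10 mod 52. So 15^{478} ≡ 15^{10} ≡ 28 mod 53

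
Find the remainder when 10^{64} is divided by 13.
By Fermat: 10^{12} ≡ 1 mod 13. 64 = 5×12 + 4. So 10^{64} ≡ 10^{4} ≡ 3 mod 13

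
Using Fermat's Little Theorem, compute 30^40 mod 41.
By Fermat's Little Theorem, 30^{40} ≡ 1 (mod 41) since 41 is prime and gcd(30, 41) = 1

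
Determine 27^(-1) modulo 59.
Since 59 is prime, by Fermat 27^(-1) ≡ 27^{57} ≡ 35 (mod 59). Verify: 27 × 35 = 945 ≡ 1 (mod 59)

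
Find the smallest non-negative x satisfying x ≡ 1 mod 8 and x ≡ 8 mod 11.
M = 8 × 11 = 88. M₁ = 11, y₁ ≡ 3 mod 8. M₂ = 8, y₂ ≡ 7 mod 11. x = 1×11×3 + 8×8×7 ≡ 41 mod 88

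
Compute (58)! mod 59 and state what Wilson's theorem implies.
(58)! mod 59 = 58. Since this equals -1 mod 59, Wilson confirms 59 is prime.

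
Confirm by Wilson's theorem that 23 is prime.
(22)! mod 23 = 22. Since this equals -1 mod 23, Wilson confirms 23 is prime.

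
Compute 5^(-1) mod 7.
Since 7 is prime, by Fermat 5^(-1) ≡ 5^{5} ≡ 3 mod 7. Verify: 5 × 3 = 15 ≡ 1 mod 7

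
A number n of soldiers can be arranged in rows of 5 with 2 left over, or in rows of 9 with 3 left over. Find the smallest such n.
M = 5 × 9 = 45. M₁ = 9, y₁ ≡ 4 mod 5. M₂ = 5, y₂ ≡ 2 mod 9. n = 2×9×4 + 3×5×2 ≡ 12 mod 45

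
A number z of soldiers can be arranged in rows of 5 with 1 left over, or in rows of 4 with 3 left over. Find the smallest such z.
M = 5 × 4 = 20. M₁ = 4, y₁ ≡ 4 (mod 5). M₂ = 5, y₂ ≡ 1 (mod 4). z = 1×4×4 + 3×5×1 ≡ 11 (mod 20)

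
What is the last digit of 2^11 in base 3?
Using Fermat: 2^{2} ≡ 1 (mod 3). 11 ≡ 1 (mod 2). So 2^{11} ≡ 2^{1} ≡ 2 (mod 3)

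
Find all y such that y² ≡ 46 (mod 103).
The square roots of 46 mod 103 are 56 and 47. Verify: 56² = 3136 ≡ 46 (mod 103)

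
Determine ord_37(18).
Powers of 18 mod 37: 18^1≡18, 18^2≡28, 18^3≡23, 18^4≡7, 18^5≡15, 18^6≡11, 18^7≡13, 18^8≡12, 18^9≡31, 18^10≡3, 18^11≡17, 18^12≡10, 18^13≡32, 18^14≡21, 18^15≡8, 18^16≡33, 18^17≡2, 18^18≡36, 18^19≡19, 18^20≡9, 18^21≡14, 18^22≡30, 18^23≡22, 18^24≡26, 18^25≡24, 18^26≡25, 18^27≡6, 18^28≡34, 18^29≡20, 18^30≡27, 18^31≡5, 18^32≡16, 18^33≡29, 18^34≡4, 18^35≡35, 18^36≡1. So the order of 18 is 36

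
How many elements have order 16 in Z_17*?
A prime p has φ(p-1) primitive roots; here φ(16) = 8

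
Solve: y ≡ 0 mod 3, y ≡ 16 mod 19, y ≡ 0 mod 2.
M = 3 × 19 × 2 = 114. M₁ = 38, y₁ ≡ 2 mod 3. M₂ = 6, y₂ ≡ 16 mod 19. M₃ = 57, y₃ ≡ 1 mod 2. y = 0×38×2 + 16×6×16 + 0×57×1 ≡ 54 mod 114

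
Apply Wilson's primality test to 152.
(151)! mod 152 = 0. Since 0 ≢ -1 (mod 152), 152 is not prime.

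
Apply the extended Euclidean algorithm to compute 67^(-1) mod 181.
Extended GCD: 67(-27) + 181(10) = 1. So 67^(-1) ≡ -27 ≡ 154 mod 181. Verify: 67 × 154 = 10318 ≡ 1 mod 181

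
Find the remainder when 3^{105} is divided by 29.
By Fermat: 3^{28} ≡ 1 mod 29. 105 = 3×28 + 21. So 3^{105} ≡ 3^{21} ≡ 17 mod 29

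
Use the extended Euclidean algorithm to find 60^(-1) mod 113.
Extended GCD: 60(-32) + 113(17) = 1. So 60^(-1) ≡ -32 ≡ 81 (mod 113). Verify: 60 × 81 = 4860 ≡ 1 (mod 113)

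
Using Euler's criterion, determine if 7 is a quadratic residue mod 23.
By Euler's criterion: 7^{11} ≡ 22 mod 23. Since this equals -1 (≡ 22), 7 is not a QR.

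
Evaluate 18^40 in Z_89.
By repeated squaring mod 89: 18^{1}≡18, 18^{2}≡57, 18^{4}≡45, 18^{8}≡67, 18^{16}≡39, 18^{32}≡8. Then 18^{40} = 18^{32+8} ≡ 8 × 67 ≡ 2 mod 89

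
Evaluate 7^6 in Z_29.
By repeated squaring mod 29: 7^{1}≡7, 7^{2}≡20, 7^{4}≡23. Then 7^{6} = 7^{4+2} ≡ 23 × 20 ≡ 25 mod 29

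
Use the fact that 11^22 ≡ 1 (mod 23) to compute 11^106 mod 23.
By Fermat: 11^{22} ≡ 1 (mod 23). 106 = 4×22 + 18. So 11^{106} ≡ 11^{18} ≡ 16 (mod 23)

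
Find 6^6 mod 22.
By repeated squaring mod 22: 6^{1}≡6, 6^{2}≡14, 6^{4}≡20. Then 6^{6} = 6^{4+2} ≡ 20 × 14 ≡ 16 mod 22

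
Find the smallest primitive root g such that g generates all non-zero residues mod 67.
g = 2. For each prime q|66: 2^{33}≡66, 2^{22}≡37, 2^{6}≡64, none ≡ 1, so ord_67(2) = 66 and 2 is a primitive root.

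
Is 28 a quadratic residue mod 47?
By Euler's criterion: 28^{23} ≡ 1 (mod 47). Since this equals 1, 28 is a QR.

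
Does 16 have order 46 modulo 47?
16^{23} ≡ 1 (mod 47) and 23 < 46, so ord_47(16) = 23 ≠ 46 and 16 is not a primitive root.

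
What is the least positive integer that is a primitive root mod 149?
g = 2. Powers: [2, 4, 8, 16, 32, 64, 128, ...] generates all 148 non-zero residues.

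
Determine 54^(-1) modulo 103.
Since 103 is prime, by Fermat 54^(-1) ≡ 54^{101} ≡ 21 mod 103. Verify: 54 × 21 = 1134 ≡ 1 mod 103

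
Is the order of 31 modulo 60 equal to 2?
Powers of 31 mod 60: 31^1≡31, 31^2≡1. First k with 31^k≡1 is k=2. Yes, ord_60(31) = 2.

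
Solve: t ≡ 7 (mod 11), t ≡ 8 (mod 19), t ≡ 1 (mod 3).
M = 11 × 19 × 3 = 627. M₁ = 57, y₁ ≡ 6 (mod 11). M₂ = 33, y₂ ≡ 15 (mod 19). M₃ = 209, y₃ ≡ 2 (mod 3). t = 7×57×6 + 8×33×15 + 1×209×2 ≡ 502 (mod 627)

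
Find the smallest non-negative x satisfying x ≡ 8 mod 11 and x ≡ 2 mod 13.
M = 11 × 13 = 143. M₁ = 13, y₁ ≡ 6 mod 11. M₂ = 11, y₂ ≡ 6 mod 13. x = 8×13×6 + 2×11×6 ≡ 41 mod 143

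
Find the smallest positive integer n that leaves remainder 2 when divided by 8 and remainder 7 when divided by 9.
M = 8 × 9 = 72. M₁ = 9, y₁ ≡ 1 (mod 8). M₂ = 8, y₂ ≡ 8 (mod 9). n = 2×9×1 + 7×8×8 ≡ 34 (mod 72)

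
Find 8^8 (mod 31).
By repeated squaring (mod 31): 8^{1}≡8, 8^{2}≡2, 8^{4}≡4, 8^{8}≡16. So 8^{8} ≡ 16 (mod 31)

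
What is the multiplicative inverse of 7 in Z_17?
Since 17 is prime, by Fermat 7^(-1) ≡ 7^{15} ≡ 5 mod 17. Verify: 7 × 5 = 35 ≡ 1 mod 17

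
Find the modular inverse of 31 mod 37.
Since 37 is prime, by Fermat 31^(-1) ≡ 31^{35} ≡ 6 mod 37. Verify: 31 × 6 = 186 ≡ 1 mod 37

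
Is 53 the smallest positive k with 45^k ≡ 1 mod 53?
Powers of 45 mod 53: 45^1≡45, 45^2≡11, 45^3≡18, 45^4≡15, 45^5≡39, 45^6≡6, 45^7≡5, 45^8≡13, 45^9≡2, 45^10≡37, 45^11≡22, 45^12≡36, 45^13≡30, 45^14≡25, 45^15≡12, 45^16≡10, 45^17≡26, 45^18≡4, 45^19≡21, 45^20≡44, 45^21≡19, 45^22≡7, 45^23≡50, 45^24≡24, 45^25≡20, 45^26≡52, 45^27≡8, 45^28≡42, 45^29≡35, 45^30≡38, 45^31≡14, 45^32≡47, 45^33≡48, 45^34≡40, 45^35≡51, 45^36≡16, 45^37≡31, 45^38≡17, 45^39≡23, 45^40≡28, 45^41≡41, 45^42≡43, 45^43≡27, 45^44≡49, 45^45≡32, 45^46≡9, 45^47≡34, 45^48≡46, 45^49≡3, 45^50≡29, 45^51≡33, 45^52≡1. Already 45^52≡1, so the order is 52 < 53. No, the actual order is 52.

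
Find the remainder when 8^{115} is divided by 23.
By Fermat: 8^{22} ≡ 1 mod 23. 115 = 5×22 + 5. So 8^{115} ≡ 8^{5} ≡ 16 mod 23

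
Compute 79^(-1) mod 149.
Since 149 is prime, by Fermat 79^(-1) ≡ 79^{147} ≡ 83 mod 149. Verify: 79 × 83 = 6557 ≡ 1 mod 149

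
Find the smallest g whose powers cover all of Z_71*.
g = 7. Powers: [7, 49, 59, 58, 51, 2, 14, ...] generates all 70 non-zero residues.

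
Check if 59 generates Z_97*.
ord_97(59) divides 96. For each prime q|96: 59^{48}≡96, 59^{32}≡35, none ≡ 1. So 59 has order 96 and is a primitive root mod 97.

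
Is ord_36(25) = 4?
Powers of 25 mod 36: 25^1≡25, 25^2≡13, 25^3≡1. Already 25^3≡1, so the order is 3 < 4. No, the actual order is 3.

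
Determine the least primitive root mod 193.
g = 5. For each prime q|192: 5^{96}≡192, 5^{64}≡84, none ≡ 1, so ord_193(5) = 192 and 5 is a primitive root.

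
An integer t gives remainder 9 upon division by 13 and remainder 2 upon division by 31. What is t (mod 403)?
M = 13 × 31 = 403. M₁ = 31, y₁ ≡ 8 (mod 13). M₂ = 13, y₂ ≡ 12 (mod 31). t = 9×31×8 + 2×13×12 ≡ 126 (mod 403)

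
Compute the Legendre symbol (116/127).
(116/127) = 116^{63} mod 127 = -1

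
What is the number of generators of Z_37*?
Number of primitive roots mod 37 = φ(p-1) = φ(36) = 12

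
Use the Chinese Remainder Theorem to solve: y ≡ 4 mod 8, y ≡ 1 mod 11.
M = 8 × 11 = 88. M₁ = 11, y₁ ≡ 3 mod 8. M₂ = 8, y₂ ≡ 7 mod 11. y = 4×11×3 + 1×8×7 ≡ 12 mod 88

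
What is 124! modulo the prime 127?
(126)! = (124)! × (125) × (126) ≡ -1 mod 127. So (124)! ≡ -1 × [(126)(125)]^(-1) ≡ 63 mod 127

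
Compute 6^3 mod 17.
6^{3} = 216 ≡ 12 (mod 17)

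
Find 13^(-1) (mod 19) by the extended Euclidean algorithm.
Extended GCD: 13(3) + 19(-2) = 1. So 13^(-1) ≡ 3 (mod 19). Verify: 13 × 3 = 39 ≡ 1 (mod 19)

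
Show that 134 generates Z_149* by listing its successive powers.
134^1, 134^2, ..., 134^{148} mod 149: [134, 76, 52, 114, 78, 22, 117, 33, 101, 124, 77, 37, 41, 130, 136, 46, 55, 69, 8, 29, 12, 118, 18, 28, 27, 42, 115, 63, 98, 20, 147, 30, 146, 45, 70, 142, 105, 64, 83, 96, 50, 144, 75, 67, 38, 26, 57, 39, 11, 133, 91, 125, 62, 113, 93, 95, 65, 68, 23, 102, 109, 4, 89, 6, 59, 9, 14, 88, 21, 132, 106, 49, 10, 148, 15, 73, 97, 35, 71, 127, 32, 116, 48, 25, 72, 112, 108, 19, 13, 103, 94, 80, 141, 120, 137, 31, 131, 121, 122, 107, 34, 86, 51, 129, 2, 119, 3, 104, 79, 7, 44, 85, 66, 53, 99, 5, 74, 82, 111, 123, 92, 110, 138, 16, 58, 24, 87, 36, 56, 54, 84, 81, 126, 47, 40, 145, 60, 143, 90, 140, 135, 61, 128, 17, 43, 100, 139, 1]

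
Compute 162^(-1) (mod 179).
Since 179 is prime, by Fermat 162^(-1) ≡ 162^{177} ≡ 21 (mod 179). Verify: 162 × 21 = 3402 ≡ 1 (mod 179)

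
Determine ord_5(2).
Powers of 2 mod 5: 2^1≡2, 2^2≡4, 2^3≡3, 2^4≡1. Order = 4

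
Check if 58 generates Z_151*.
58^{75} ≡ 1 (mod 151) and 75 < 150, so ord_151(58) = 75 ≠ 150 and 58 is not a primitive root.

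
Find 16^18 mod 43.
By repeated squaring mod 43: 16^{1}≡16, 16^{2}≡41, 16^{4}≡4, 16^{8}≡16, 16^{16}≡41. Then 16^{18} = 16^{16+2} ≡ 41 × 41 ≡ 4 mod 43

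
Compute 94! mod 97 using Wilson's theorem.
(96)! = (94)! × (95) × (96) ≡ -1 mod 97. So (94)! ≡ -1 × [(96)(95)]^(-1) ≡ 48 mod 97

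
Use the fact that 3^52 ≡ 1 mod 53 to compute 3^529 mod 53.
By Fermat: 3^{52} ≡ 1 mod 53. 529 ≡ 9 mod 52. So 3^{529} ≡ 3^{9} ≡ 20 mod 53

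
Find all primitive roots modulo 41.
There are φ(40) = 16 primitive roots mod 41: {6, 7, 11, 12, 13, 15, 17, 19, 22, 24, 26, 28, 29, 30, 34, 35}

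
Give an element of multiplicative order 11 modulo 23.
2 has order 11 mod 23 since 2^{11} ≡ 1 mod 23 and no smaller power works.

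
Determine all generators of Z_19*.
There are φ(18) = 6 primitive roots mod 19: {2, 3, 10, 13, 14, 15}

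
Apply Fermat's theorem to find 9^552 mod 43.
By Fermat: 9^{42} ≡ 1 mod 43. 552 ≡ 6 mod 42. So 9^{552} ≡ 9^{6} ≡ 4 mod 43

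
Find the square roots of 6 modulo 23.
The square roots of 6 mod 23 are 12 and 11. Verify: 12² = 144 ≡ 6 (mod 23)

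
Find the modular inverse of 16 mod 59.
Since 59 is prime, by Fermat 16^(-1) ≡ 16^{57} ≡ 48 mod 59. Verify: 16 × 48 = 768 ≡ 1 mod 59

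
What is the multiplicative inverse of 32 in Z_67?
Since 67 is prime, by Fermat 32^(-1) ≡ 32^{65} ≡ 44 mod 67. Verify: 32 × 44 = 1408 ≡ 1 mod 67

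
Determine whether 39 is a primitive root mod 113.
ord_113(39) divides 112. For each prime q|112: 39^{56}≡112, 39^{16}≡28, none ≡ 1. So 39 has order 112 and is a primitive root mod 113.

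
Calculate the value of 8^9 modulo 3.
Using Fermat: 8^{2} ≡ 1 (mod 3). 9 ≡ 1 (mod 2). So 8^{9} ≡ 8^{1} ≡ 2 (mod 3)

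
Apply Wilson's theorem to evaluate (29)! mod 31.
(30)! = (29)! × (30) ≡ -1 mod 31. So (29)! ≡ -1 × (30)^(-1) ≡ (-1)×(-1) = 1 mod 31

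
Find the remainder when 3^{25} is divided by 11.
By Fermat: 3^{10} ≡ 1 mod 11. 25 = 2×10 + 5. So 3^{25} ≡ 3^{5} ≡ 1 mod 11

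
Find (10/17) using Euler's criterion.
(10/17) = 10^{8} mod 17 = -1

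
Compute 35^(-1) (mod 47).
Since 47 is prime, by Fermat 35^(-1) ≡ 35^{45} ≡ 43 (mod 47). Verify: 35 × 43 = 1505 ≡ 1 (mod 47)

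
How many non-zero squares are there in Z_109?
The squaring map on Z_109* is 2-to-1, so there are (108)/2 = 54 QRs.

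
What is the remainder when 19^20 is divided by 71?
By repeated squaring (mod 71): 19^{1}≡19, 19^{2}≡6, 19^{4}≡36, 19^{8}≡18, 19^{16}≡40. Then 19^{20} = 19^{16+4} ≡ 40 × 36 ≡ 20 (mod 71)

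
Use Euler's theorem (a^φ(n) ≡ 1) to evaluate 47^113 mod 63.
By Euler: 47^{36} ≡ 1 mod 63 since gcd(47, 63) = 1. 113 = 3×36 + 5. So 47^{113} ≡ 47^{5} ≡ 59 mod 63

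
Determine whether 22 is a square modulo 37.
By Euler's criterion: 22^{18} ≡ 36 (mod 37). Since this equals -1 (≡ 36), 22 is not a QR.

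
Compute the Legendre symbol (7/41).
(7/41) = 7^{20} mod 41 = -1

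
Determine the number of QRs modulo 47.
The squaring map on Z_47* is 2-to-1, so there are (46)/2 = 23 QRs.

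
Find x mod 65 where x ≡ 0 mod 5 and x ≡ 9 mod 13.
M = 5 × 13 = 65. M₁ = 13, y₁ ≡ 2 mod 5. M₂ = 5, y₂ ≡ 8 mod 13. x = 0×13×2 + 9×5×8 ≡ 35 mod 65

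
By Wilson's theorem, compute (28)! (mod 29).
By Wilson's theorem, (28)! ≡ -1 ≡ 28 (mod 29)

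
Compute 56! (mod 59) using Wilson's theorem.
(58)! = (56)! × (57) × (58) ≡ -1 (mod 59). So (56)! ≡ -1 × [(58)(57)]^(-1) ≡ 29 (mod 59)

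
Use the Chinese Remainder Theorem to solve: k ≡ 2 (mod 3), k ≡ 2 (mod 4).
M = 3 × 4 = 12. M₁ = 4, y₁ ≡ 1 (mod 3). M₂ = 3, y₂ ≡ 3 (mod 4). k = 2×4×1 + 2×3×3 ≡ 2 (mod 12)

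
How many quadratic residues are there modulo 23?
The squaring map on Z_23* is 2-to-1, so there are (22)/2 = 11 QRs.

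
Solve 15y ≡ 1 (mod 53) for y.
Since 53 is prime, by Fermat 15^(-1) ≡ 15^{51} ≡ 46 (mod 53). Verify: 15 × 46 = 690 ≡ 1 (mod 53)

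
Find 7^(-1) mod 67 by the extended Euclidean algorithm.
Extended GCD: 7(-19) + 67(2) = 1. So 7^(-1) ≡ -19 ≡ 48 mod 67. Verify: 7 × 48 = 336 ≡ 1 mod 67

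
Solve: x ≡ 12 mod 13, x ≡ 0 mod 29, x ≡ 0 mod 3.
M = 13 × 29 × 3 = 1131. M₁ = 87, y₁ ≡ 3 mod 13. M₂ = 39, y₂ ≡ 3 mod 29. M₃ = 377, y₃ ≡ 2 mod 3. x = 12×87×3 + 0×39×3 + 0×377×2 ≡ 870 mod 1131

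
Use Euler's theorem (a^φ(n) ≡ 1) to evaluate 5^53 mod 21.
By Euler: 5^{12} ≡ 1 mod 21 since gcd(5, 21) = 1. 53 = 4×12 + 5. So 5^{53} ≡ 5^{5} ≡ 17 mod 21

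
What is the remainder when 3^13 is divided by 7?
Using Fermat: 3^{6} ≡ 1 mod 7. 13 ≡ 1 mod 6. So 3^{13} ≡ 3^{1} ≡ 3 mod 7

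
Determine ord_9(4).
Powers of 4 mod 9: 4^1≡4, 4^2≡7, 4^3≡1. So the order of 4 is 3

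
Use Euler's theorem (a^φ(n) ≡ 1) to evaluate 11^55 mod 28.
By Euler: 11^{12} ≡ 1 (mod 28) since gcd(11, 28) = 1. 55 = 4×12 + 7. So 11^{55} ≡ 11^{7} ≡ 11 (mod 28)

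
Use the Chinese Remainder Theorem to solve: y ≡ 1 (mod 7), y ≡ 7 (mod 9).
M = 7 × 9 = 63. M₁ = 9, y₁ ≡ 4 (mod 7). M₂ = 7, y₂ ≡ 4 (mod 9). y = 1×9×4 + 7×7×4 ≡ 43 (mod 63)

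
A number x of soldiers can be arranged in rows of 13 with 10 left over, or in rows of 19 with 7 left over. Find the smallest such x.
M = 13 × 19 = 247. M₁ = 19, y₁ ≡ 11 mod 13. M₂ = 13, y₂ ≡ 3 mod 19. x = 10×19×11 + 7×13×3 ≡ 140 mod 247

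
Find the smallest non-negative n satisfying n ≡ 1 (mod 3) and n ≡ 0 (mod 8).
M = 3 × 8 = 24. M₁ = 8, y₁ ≡ 2 (mod 3). M₂ = 3, y₂ ≡ 3 (mod 8). n = 1×8×2 + 0×3×3 ≡ 16 (mod 24)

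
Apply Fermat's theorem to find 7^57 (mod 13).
By Fermat: 7^{12} ≡ 1 (mod 13). 57 = 4×12 + 9. So 7^{57} ≡ 7^{9} ≡ 8 (mod 13)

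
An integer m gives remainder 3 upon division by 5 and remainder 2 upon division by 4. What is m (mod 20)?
M = 5 × 4 = 20. M₁ = 4, y₁ ≡ 4 (mod 5). M₂ = 5, y₂ ≡ 1 (mod 4). m = 3×4×4 + 2×5×1 ≡ 18 (mod 20)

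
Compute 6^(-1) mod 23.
Since 23 is prime, by Fermat 6^(-1) ≡ 6^{21} ≡ 4 mod 23. Verify: 6 × 4 = 24 ≡ 1 mod 23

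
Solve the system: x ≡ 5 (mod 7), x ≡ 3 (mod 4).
M = 7 × 4 = 28. M₁ = 4, y₁ ≡ 2 (mod 7). M₂ = 7, y₂ ≡ 3 (mod 4). x = 5×4×2 + 3×7×3 ≡ 19 (mod 28)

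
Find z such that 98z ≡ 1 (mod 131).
Since 131 is prime, by Fermat 98^(-1) ≡ 98^{129} ≡ 127 (mod 131). Verify: 98 × 127 = 12446 ≡ 1 (mod 131)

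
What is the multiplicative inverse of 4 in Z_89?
Since 89 is prime, by Fermat 4^(-1) ≡ 4^{87} ≡ 67 (mod 89). Verify: 4 × 67 = 268 ≡ 1 (mod 89)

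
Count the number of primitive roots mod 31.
Number of primitive roots mod 31 = φ(p-1) = φ(30) = 8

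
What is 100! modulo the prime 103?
(102)! = (100)! × (101) × (102) ≡ -1 (mod 103). So (100)! ≡ -1 × [(102)(101)]^(-1) ≡ 51 (mod 103)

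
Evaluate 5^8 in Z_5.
By repeated squaring (mod 5): 5^{1}≡0, 5^{2}≡0, 5^{4}≡0, 5^{8}≡0. So 5^{8} ≡ 0 (mod 5)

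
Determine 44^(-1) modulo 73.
Since 73 is prime, by Fermat 44^(-1) ≡ 44^{71} ≡ 5 mod 73. Verify: 44 × 5 = 220 ≡ 1 mod 73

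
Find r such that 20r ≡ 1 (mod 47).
Since 47 is prime, by Fermat 20^(-1) ≡ 20^{45} ≡ 40 (mod 47). Verify: 20 × 40 = 800 ≡ 1 (mod 47)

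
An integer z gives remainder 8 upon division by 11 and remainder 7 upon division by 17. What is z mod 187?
M = 11 × 17 = 187. M₁ = 17, y₁ ≡ 2 mod 11. M₂ = 11, y₂ ≡ 14 mod 17. z = 8×17×2 + 7×11×14 ≡ 41 mod 187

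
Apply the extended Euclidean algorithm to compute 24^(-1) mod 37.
Extended GCD: 24(17) + 37(-11) = 1. So 24^(-1) ≡ 17 (mod 37). Verify: 24 × 17 = 408 ≡ 1 (mod 37)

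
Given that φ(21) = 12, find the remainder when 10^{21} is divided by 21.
By Euler: 10^{12} ≡ 1 mod 21 since gcd(10, 21) = 1. 21 = 1×12 + 9. So 10^{21} ≡ 10^{9} ≡ 13 mod 21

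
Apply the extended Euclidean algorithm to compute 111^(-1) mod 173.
Extended GCD: 111(53) + 173(-34) = 1. So 111^(-1) ≡ 53 mod 173. Verify: 111 × 53 = 5883 ≡ 1 mod 173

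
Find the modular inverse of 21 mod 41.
Since 41 is prime, by Fermat 21^(-1) ≡ 21^{39} ≡ 2 mod 41. Verify: 21 × 2 = 42 ≡ 1 mod 41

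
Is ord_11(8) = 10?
Powers of 8 mod 11: 8^1≡8, 8^2≡9, 8^3≡6, 8^4≡4, 8^5≡10, 8^6≡3, 8^7≡2, 8^8≡5, 8^9≡7, 8^10≡1. First k with 8^k≡1 is k=10. Yes, ord_11(8) = 10.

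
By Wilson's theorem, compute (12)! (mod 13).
By Wilson's theorem, (12)! ≡ -1 ≡ 12 (mod 13)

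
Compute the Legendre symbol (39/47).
(39/47) = 39^{23} mod 47 = -1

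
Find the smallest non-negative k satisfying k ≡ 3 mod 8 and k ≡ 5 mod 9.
M = 8 × 9 = 72. M₁ = 9, y₁ ≡ 1 mod 8. M₂ = 8, y₂ ≡ 8 mod 9. k = 3×9×1 + 5×8×8 ≡ 59 mod 72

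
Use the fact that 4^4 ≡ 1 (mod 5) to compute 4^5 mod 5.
By Fermat: 4^{4} ≡ 1 (mod 5). So 4^{5} = 4^{4} · 4^{1} ≡ 4^{1} ≡ 4 (mod 5)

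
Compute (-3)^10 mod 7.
Using Fermat: (-3)^{6} ≡ 1 (mod 7). 10 ≡ 4 (mod 6). So (-3)^{10} ≡ (-3)^{4} ≡ 4 (mod 7)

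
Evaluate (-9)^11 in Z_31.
By repeated squaring (mod 31): (-9)^{1}≡22, (-9)^{2}≡19, (-9)^{4}≡20, (-9)^{8}≡28. Then (-9)^{11} = (-9)^{8+2+1} ≡ 28 × 19 × 22 ≡ 17 (mod 31)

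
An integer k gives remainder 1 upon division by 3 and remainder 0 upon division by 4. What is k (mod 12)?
M = 3 × 4 = 12. M₁ = 4, y₁ ≡ 1 (mod 3). M₂ = 3, y₂ ≡ 3 (mod 4). k = 1×4×1 + 0×3×3 ≡ 4 (mod 12)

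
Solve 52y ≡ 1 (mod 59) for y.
Since 59 is prime, by Fermat 52^(-1) ≡ 52^{57} ≡ 42 (mod 59). Verify: 52 × 42 = 2184 ≡ 1 (mod 59)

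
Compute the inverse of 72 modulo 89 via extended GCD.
Extended GCD: 72(-21) + 89(17) = 1. So 72^(-1) ≡ -21 ≡ 68 (mod 89). Verify: 72 × 68 = 4896 ≡ 1 (mod 89)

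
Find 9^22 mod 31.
By repeated squaring mod 31: 9^{1}≡9, 9^{2}≡19, 9^{4}≡20, 9^{8}≡28, 9^{16}≡9. Then 9^{22} = 9^{16+4+2} ≡ 9 × 20 × 19 ≡ 10 mod 31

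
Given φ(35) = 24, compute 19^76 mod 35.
By Euler: 19^{24} ≡ 1 mod 35 since gcd(19, 35) = 1. 76 = 3×24 + 4. So 19^{76} ≡ 19^{4} ≡ 16 mod 35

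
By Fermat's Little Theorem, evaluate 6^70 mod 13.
By Fermat: 6^{12} ≡ 1 (mod 13). 70 = 5×12 + 10. So 6^{70} ≡ 6^{10} ≡ 4 (mod 13)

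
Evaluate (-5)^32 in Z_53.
By repeated squaring mod 53: (-5)^{1}≡48, (-5)^{2}≡25, (-5)^{4}≡42, (-5)^{8}≡15, (-5)^{16}≡13, (-5)^{32}≡10. So (-5)^{32} ≡ 10 mod 53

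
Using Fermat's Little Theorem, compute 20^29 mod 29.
By Fermat: 20^{28} ≡ 1 (mod 29). So 20^{29} = 20^{28} · 20^{1} ≡ 20^{1} ≡ 20 (mod 29)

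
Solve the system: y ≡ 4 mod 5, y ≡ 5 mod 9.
M = 5 × 9 = 45. M₁ = 9, y₁ ≡ 4 mod 5. M₂ = 5, y₂ ≡ 2 mod 9. y = 4×9×4 + 5×5×2 ≡ 14 mod 45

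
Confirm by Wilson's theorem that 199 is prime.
(198)! mod 199 = 198. Since this equals -1 (mod 199), Wilson confirms 199 is prime.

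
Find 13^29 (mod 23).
Using Fermat: 13^{22} ≡ 1 (mod 23). 29 ≡ 7 (mod 22). So 13^{29} ≡ 13^{7} ≡ 9 (mod 23)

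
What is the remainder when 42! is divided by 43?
By Wilson's theorem, (42)! ≡ -1 ≡ 42 (mod 43)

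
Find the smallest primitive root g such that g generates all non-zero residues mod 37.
g = 2. For each prime q|36: 2^{18}≡36, 2^{12}≡26, none ≡ 1, so ord_37(2) = 36 and 2 is a primitive root.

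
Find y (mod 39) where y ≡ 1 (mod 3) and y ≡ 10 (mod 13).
M = 3 × 13 = 39. M₁ = 13, y₁ ≡ 1 (mod 3). M₂ = 3, y₂ ≡ 9 (mod 13). y = 1×13×1 + 10×3×9 ≡ 10 (mod 39)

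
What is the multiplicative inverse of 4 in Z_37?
Since 37 is prime, by Fermat 4^(-1) ≡ 4^{35} ≡ 28 (mod 37). Verify: 4 × 28 = 112 ≡ 1 (mod 37)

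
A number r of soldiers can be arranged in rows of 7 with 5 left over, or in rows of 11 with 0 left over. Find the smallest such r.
M = 7 × 11 = 77. M₁ = 11, y₁ ≡ 2 mod 7. M₂ = 7, y₂ ≡ 8 mod 11. r = 5×11×2 + 0×7×8 ≡ 33 mod 77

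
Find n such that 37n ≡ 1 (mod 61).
Since 61 is prime, by Fermat 37^(-1) ≡ 37^{59} ≡ 33 (mod 61). Verify: 37 × 33 = 1221 ≡ 1 (mod 61)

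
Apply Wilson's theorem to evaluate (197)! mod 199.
(198)! = (197)! × (198) ≡ -1 mod 199. So (197)! ≡ -1 × (198)^(-1) ≡ (-1)×(-1) = 1 mod 199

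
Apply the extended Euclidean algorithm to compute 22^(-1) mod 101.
Extended GCD: 22(23) + 101(-5) = 1. So 22^(-1) ≡ 23 (mod 101). Verify: 22 × 23 = 506 ≡ 1 (mod 101)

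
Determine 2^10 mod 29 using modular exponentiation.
By repeated squaring mod 29: 2^{1}≡2, 2^{2}≡4, 2^{4}≡16, 2^{8}≡24. Then 2^{10} = 2^{8+2} ≡ 24 × 4 ≡ 9 mod 29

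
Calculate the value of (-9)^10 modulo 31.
By repeated squaring mod 31: (-9)^{1}≡22, (-9)^{2}≡19, (-9)^{4}≡20, (-9)^{8}≡28. Then (-9)^{10} = (-9)^{8+2} ≡ 28 × 19 ≡ 5 mod 31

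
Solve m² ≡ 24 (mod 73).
The square roots of 24 mod 73 are 30 and 43. Verify: 30² = 900 ≡ 24 (mod 73)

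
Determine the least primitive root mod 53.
g = 2. For each prime q|52: 2^{26}≡52, 2^{4}≡16, none ≡ 1, so ord_53(2) = 52 and 2 is a primitive root.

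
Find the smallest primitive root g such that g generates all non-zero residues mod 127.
g = 3. For each prime q|126: 3^{63}≡126, 3^{42}≡107, 3^{18}≡4, none ≡ 1, so ord_127(3) = 126 and 3 is a primitive root.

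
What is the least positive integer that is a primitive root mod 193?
g = 5. For each prime q|192: 5^{96}≡192, 5^{64}≡84, none ≡ 1, so ord_193(5) = 192 and 5 is a primitive root.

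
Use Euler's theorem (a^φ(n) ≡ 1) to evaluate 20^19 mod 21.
By Euler: 20^{12} ≡ 1 mod 21 since gcd(20, 21) = 1. 19 = 1×12 + 7. So 20^{19} ≡ 20^{7} ≡ 20 mod 21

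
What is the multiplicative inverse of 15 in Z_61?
Since 61 is prime, by Fermat 15^(-1) ≡ 15^{59} ≡ 57 mod 61. Verify: 15 × 57 = 855 ≡ 1 mod 61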